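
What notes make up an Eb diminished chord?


Reasoning:
Diminished triad = root + minor 3rd (3 semitones) + diminished 5th (6 semitones)
A triad on Eb stacks thirds, so the chord tones use letter names E-G-B
Root: Eb
Minor 3rd above Eb: Gb
Diminished 5th above Eb: Bbb
Chord = Eb Gb Bbb


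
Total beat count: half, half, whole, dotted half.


Beat values:
  half = 2 beats
  half = 2 beats
  whole = 4 beats
  dotted half = 3 beats
Sum = 2 + 2 + 4 + 3
= 11 beats


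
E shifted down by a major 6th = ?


Working:
major 6th: 6 letter names, 9 semitones
Letter: E - 5 → G
Pitch: E - 9 semitones, spelled as a G → G
= G


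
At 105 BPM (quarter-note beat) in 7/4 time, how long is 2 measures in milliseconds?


Solution.
Quarter-note beat duration = 60000 / 105 ms
Beats per measure (7/4) = 7
One measure = 7 × 60000 / 105 = 420000 / 105 ms
2 measures = 2 × 420000 / 105 = 840000 / 105
= 8000.0 ms


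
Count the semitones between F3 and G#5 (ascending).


Solution.
Absolute semitone position = octave×12 + chromatic position
F3: 3×12 + 5 = 41
G#5: 5×12 + 8 = 68
Difference = 68 - 41 = 27
= 27 semitones


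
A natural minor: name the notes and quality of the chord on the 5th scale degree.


A natural minor scale: A B C D E F G
Diatonic triad on degree 5 stacks scale notes 5, 7, 2: E G B
E→G = 3 semitones; E→B = 7 semitones → minor triad
= E G B (minor)


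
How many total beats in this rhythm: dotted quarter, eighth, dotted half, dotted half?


Beat values:
  dotted quarter = 1.5 beats
  eighth = 0.5 beats
  dotted half = 3 beats
  dotted half = 3 beats
Sum = 1.5 + 0.5 + 3 + 3
= 8 beats


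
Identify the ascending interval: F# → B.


Reasoning:
Letter names: F → B spans 4 letter names → a 4th
Semitones: F# → B = 5 half-steps
A 4th of 5 semitones is a perfect 4th
= perfect 4th


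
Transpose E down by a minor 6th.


Working:
minor 6th: 6 letter names, 8 semitones
Letter: E - 5 → G
Pitch: E - 8 semitones, spelled as a G → G#
= G#


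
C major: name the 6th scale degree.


Step by step:
Major scale pattern: W-W-H-W-W-W-H (2-2-1-2-2-2-1 semitones)
Starting from C:
  C + 2 semitones → D
  D + 2 semitones → E
  E + 1 semitone → F
  F + 2 semitones → G
  G + 2 semitones → A
  A + 2 semitones → B
  B + 1 semitone → C
Scale: C D E F G A B
Degree 6 = A


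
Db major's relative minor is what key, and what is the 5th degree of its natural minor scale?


The relative minor shares the major's key signature and starts on its 6th degree
6th degree = a major 6th above the tonic; a major 6th above Db is Bb
→ relative minor of Db major is Bb minor
Bb natural minor scale: Bb C Db Eb F Gb Ab
= Bb minor; 5th degree = F


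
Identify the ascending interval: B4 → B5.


Reasoning:
Letter names: B → B spans 8 letter names → an octave
Semitones: B4 → B5 = 12 half-steps
An octave of 12 semitones is a perfect octave
= perfect octave


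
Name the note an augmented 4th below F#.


Working:
A 4th spans 4 letter names, so from F we land on C
An augmented 4th = 6 semitones below F#
Spell C at that pitch: C
= C


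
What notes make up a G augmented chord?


Working:
Augmented triad = root + major 3rd (4 semitones) + augmented 5th (8 semitones)
A triad on G stacks thirds, so the chord tones use letter names G-B-D
Root: G
Major 3rd above G: B
Augmented 5th above G: D#
Chord = G B D#


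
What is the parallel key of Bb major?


Solution.
Parallel keys share the same tonic but differ in mode
Bb major → parallel is Bb minor
= Bb minor


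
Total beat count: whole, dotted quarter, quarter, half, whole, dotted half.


Beat values:
  whole = 4 beats
  dotted quarter = 1.5 beats
  quarter = 1 beat
  half = 2 beats
  whole = 4 beats
  dotted half = 3 beats
Sum = 4 + 1.5 + 1 + 2 + 4 + 3
= 15.5 beats


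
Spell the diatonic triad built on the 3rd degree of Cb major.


Let's work it out.
Cb major scale: Cb Db Eb Fb Gb Ab Bb
Diatonic triad on degree 3 stacks scale notes 3, 5, 7: Eb Gb Bb
Eb→Gb = 3 semitones; Eb→Bb = 7 semitones → minor triad
= Eb Gb Bb (minor)


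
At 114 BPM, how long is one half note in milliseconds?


Let's work it out.
One quarter-note beat = 60000 / BPM = 60000 / 114 ms
Half note = 2 × quarter note
Duration = 2 × 60000 / 114 = 120000 / 114
= 1052.6 ms


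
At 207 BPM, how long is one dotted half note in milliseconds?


Let's work it out.
One quarter-note beat = 60000 / BPM = 60000 / 207 ms
Dotted half note = 3 × quarter note
Duration = 3 × 60000 / 207 = 180000 / 207
= 869.6 ms


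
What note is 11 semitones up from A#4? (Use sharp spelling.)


Step by step:
A#4: chromatic position 10 in octave 4 → absolute = 4×12 + 10 = 58
Transpose up 11: 58 + 11 = 69
69 = 5×12 + 9 → A in octave 5
Result = A5


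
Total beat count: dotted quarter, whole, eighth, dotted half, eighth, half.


Beat values:
  dotted quarter = 1.5 beats
  whole = 4 beats
  eighth = 0.5 beats
  dotted half = 3 beats
  eighth = 0.5 beats
  half = 2 beats
Sum = 1.5 + 4 + 0.5 + 3 + 0.5 + 2
= 11.5 beats


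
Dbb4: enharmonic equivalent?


Working:
Enharmonic notes sound the same pitch but are spelled with different letter names
Dbb and C name the same pitch class
= C4


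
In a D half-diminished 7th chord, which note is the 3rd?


Solution.
Half-diminished 7th chord = root + minor 3rd + diminished 5th + minor 7th
Seventh chords stack in thirds, so the letter names are D-F-A-C
Root: D
Minor 3rd above D: F
Diminished 5th above D: Ab
Minor 7th above D: C
The 3rd = F


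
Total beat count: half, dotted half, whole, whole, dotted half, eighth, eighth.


Reasoning:
Beat values:
  half = 2 beats
  dotted half = 3 beats
  whole = 4 beats
  whole = 4 beats
  dotted half = 3 beats
  eighth = 0.5 beats
  eighth = 0.5 beats
Sum = 2 + 3 + 4 + 4 + 3 + 0.5 + 0.5
= 17 beats


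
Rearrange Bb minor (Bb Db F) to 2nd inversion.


Solution.
Root position: Bb Db F
2nd inversion: move root and 3rd up an octave
Bass note: F
Notes (bottom to top) = F Bb Db


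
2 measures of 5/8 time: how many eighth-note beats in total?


Solution.
Time signature 5/8: the bottom number 8 means the eighth note gets one count
The top number 5 means 5 eighth-note beats per measure
Total = 5 × 2 measures
= 10 eighth-note beats


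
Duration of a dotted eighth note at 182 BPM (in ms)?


One quarter-note beat = 60000 / BPM = 60000 / 182 ms
Dotted eighth note = 3/4 × quarter note
Duration = 3/4 × 60000 / 182 = 45000 / 182
= 247.3 ms


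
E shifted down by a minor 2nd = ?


minor 2nd: 2 letter names, 1 semitones
Letter: E - 1 → D
Pitch: E - 1 semitones, spelled as a D → D#
= D#


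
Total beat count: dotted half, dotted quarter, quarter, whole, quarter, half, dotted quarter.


Step by step:
Beat values:
  dotted half = 3 beats
  dotted quarter = 1.5 beats
  quarter = 1 beat
  whole = 4 beats
  quarter = 1 beat
  half = 2 beats
  dotted quarter = 1.5 beats
Sum = 3 + 1.5 + 1 + 4 + 1 + 2 + 1.5
= 14 beats


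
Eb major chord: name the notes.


Major triad = root + major 3rd (4 semitones) + perfect 5th (7 semitones)
A triad on Eb stacks thirds, so the chord tones use letter names E-G-B
Root: Eb
Major 3rd above Eb: G
Perfect 5th above Eb: Bb
Chord = Eb G Bb


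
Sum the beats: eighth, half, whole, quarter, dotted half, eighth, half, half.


Let's work it out.
Beat values:
  eighth = 0.5 beats
  half = 2 beats
  whole = 4 beats
  quarter = 1 beat
  dotted half = 3 beats
  eighth = 0.5 beats
  half = 2 beats
  half = 2 beats
Sum = 0.5 + 2 + 4 + 1 + 3 + 0.5 + 2 + 2
= 15 beats


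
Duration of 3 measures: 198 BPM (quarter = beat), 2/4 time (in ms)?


Quarter-note beat duration = 60000 / 198 ms
Beats per measure (2/4) = 2
One measure = 2 × 60000 / 198 = 120000 / 198 ms
3 measures = 3 × 120000 / 198 = 360000 / 198
= 1818.2 ms


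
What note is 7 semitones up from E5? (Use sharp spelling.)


Solution.
E5: chromatic position 4 in octave 5 → absolute = 5×12 + 4 = 64
Transpose up 7: 64 + 7 = 71
71 = 5×12 + 11 → B in octave 5
Result = B5


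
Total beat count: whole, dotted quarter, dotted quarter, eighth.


Step by step:
Beat values:
  whole = 4 beats
  dotted quarter = 1.5 beats
  dotted quarter = 1.5 beats
  eighth = 0.5 beats
Sum = 4 + 1.5 + 1.5 + 0.5
= 7.5 beats


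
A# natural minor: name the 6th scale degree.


Natural minor scale pattern: W-H-W-W-H-W-W (2-1-2-2-1-2-2 semitones)
Starting from A#:
  A# + 2 semitones → B#
  B# + 1 semitone → C#
  C# + 2 semitones → D#
  D# + 2 semitones → E#
  E# + 1 semitone → F#
  F# + 2 semitones → G#
  G# + 2 semitones → A#
Scale: A# B# C# D# E# F# G#
Degree 6 = F#


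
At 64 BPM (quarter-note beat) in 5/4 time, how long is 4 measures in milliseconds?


Reasoning:
Quarter-note beat duration = 60000 / 64 ms
Beats per measure (5/4) = 5
One measure = 5 × 60000 / 64 = 300000 / 64 ms
4 measures = 4 × 300000 / 64 = 1200000 / 64
= 18750.0 ms


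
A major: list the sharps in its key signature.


Working:
Sharp major keys follow the circle of fifths: C(0), G(1), D(2), A(3), E(4), B(5), F#(6), C#(7)
A major has 3 sharps
Order of sharps: F# C# G# D# A# E# B# → first 3: F#, C#, G#
= F#, C#, G#


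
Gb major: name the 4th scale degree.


Let's work it out.
Major scale pattern: W-W-H-W-W-W-H (2-2-1-2-2-2-1 semitones)
Starting from Gb:
  Gb + 2 semitones → Ab
  Ab + 2 semitones → Bb
  Bb + 1 semitone → Cb
  Cb + 2 semitones → Db
  Db + 2 semitones → Eb
  Eb + 2 semitones → F
  F + 1 semitone → Gb
Scale: Gb Ab Bb Cb Db Eb F
Degree 4 = Cb


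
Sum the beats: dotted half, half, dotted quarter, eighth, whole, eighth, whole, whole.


Beat values:
  dotted half = 3 beats
  half = 2 beats
  dotted quarter = 1.5 beats
  eighth = 0.5 beats
  whole = 4 beats
  eighth = 0.5 beats
  whole = 4 beats
  whole = 4 beats
Sum = 3 + 2 + 1.5 + 0.5 + 4 + 0.5 + 4 + 4
= 19.5 beats


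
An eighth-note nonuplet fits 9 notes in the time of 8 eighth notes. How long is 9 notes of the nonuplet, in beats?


Step by step:
Nonuplet: 9 notes occupy the space of 8 eighth notes
Space = 8 × 1/2 = 4 beats
Each nonuplet note = 4 / 9 = 4/9 beats
9 notes = 9 × 4/9 = 4
= 4 beats


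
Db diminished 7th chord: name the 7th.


Reasoning:
Diminished 7th chord = root + minor 3rd + diminished 5th + diminished 7th
Seventh chords stack in thirds, so the letter names are D-F-A-C
Root: Db
Minor 3rd above Db: Fb
Diminished 5th above Db: Abb
Diminished 7th above Db: Cbb
The 7th = Cbb


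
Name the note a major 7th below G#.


Let's work it out.
A 7th spans 7 letter names, so from G we land on A
A major 7th = 11 semitones below G#
Spell A at that pitch: A
= A


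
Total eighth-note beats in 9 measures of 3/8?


Reasoning:
Time signature 3/8: the bottom number 8 means the eighth note gets one count
The top number 3 means 3 eighth-note beats per measure
Total = 3 × 9 measures
= 27 eighth-note beats


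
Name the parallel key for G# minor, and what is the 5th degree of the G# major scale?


Working:
Parallel keys share the same tonic but differ in mode
G# minor → parallel is G# major
G# major scale: G# A# B# C# D# E# F##
= G# major; 5th degree = D#


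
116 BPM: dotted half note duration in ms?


Solution.
One quarter-note beat = 60000 / BPM = 60000 / 116 ms
Dotted half note = 3 × quarter note
Duration = 3 × 60000 / 116 = 180000 / 116
= 1551.7 ms


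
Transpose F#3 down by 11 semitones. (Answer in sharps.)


Let's work it out.
F#3: chromatic position 6 in octave 3 → absolute = 3×12 + 6 = 42
Transpose down 11: 42 - 11 = 31
31 = 2×12 + 7 → G in octave 2
Result = G2


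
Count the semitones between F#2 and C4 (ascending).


Step by step:
Absolute semitone position = octave×12 + chromatic position
F#2: 2×12 + 6 = 30
C4: 4×12 + 0 = 48
Difference = 48 - 30 = 18
= 18 semitones


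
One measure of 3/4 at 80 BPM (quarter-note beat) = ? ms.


Reasoning:
Quarter-note beat duration = 60000 / 80 ms
Beats per measure (3/4) = 3
One measure = 3 × 60000 / 80 = 180000 / 80 ms
= 2250.0 ms


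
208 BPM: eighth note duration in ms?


One quarter-note beat = 60000 / BPM = 60000 / 208 ms
Eighth note = 1/2 × quarter note
Duration = 1/2 × 60000 / 208 = 30000 / 208
= 144.2 ms


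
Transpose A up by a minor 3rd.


minor 3rd: 3 letter names, 3 semitones
Letter: A + 2 → C
Pitch: A + 3 semitones, spelled as a C → C
= C


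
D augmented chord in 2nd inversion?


Step by step:
Root position: D F# A#
2nd inversion: move root and 3rd up an octave
Bass note: A#
Notes (bottom to top) = A# D F#


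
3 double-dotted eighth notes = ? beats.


Reasoning:
Base eighth note = 1/2 beats
Dot 1 adds half the previous value: +1/4
Dot 2 adds half the previous value: +1/8
One double-dotted eighth = 1/2 + 1/4 + 1/8 = 7/8
3 of them = 3 × 7/8 = 21/8
= 21/8 beats


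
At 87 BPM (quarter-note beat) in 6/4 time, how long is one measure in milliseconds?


Quarter-note beat duration = 60000 / 87 ms
Beats per measure (6/4) = 6
One measure = 6 × 60000 / 87 = 360000 / 87 ms
= 4137.9 ms


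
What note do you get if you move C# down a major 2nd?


Working:
major 2nd: 2 letter names, 2 semitones
Letter: C - 1 → B
Pitch: C# - 2 semitones, spelled as a B → B
= B


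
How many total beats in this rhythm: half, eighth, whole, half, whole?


Step by step:
Beat values:
  half = 2 beats
  eighth = 0.5 beats
  whole = 4 beats
  half = 2 beats
  whole = 4 beats
Sum = 2 + 0.5 + 4 + 2 + 4
= 12.5 beats


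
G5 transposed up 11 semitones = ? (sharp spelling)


Reasoning:
G5: chromatic position 7 in octave 5 → absolute = 5×12 + 7 = 67
Transpose up 11: 67 + 11 = 78
78 = 6×12 + 6 → F# in octave 6
Result = F#6


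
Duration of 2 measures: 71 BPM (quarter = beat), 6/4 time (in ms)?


Step by step:
Quarter-note beat duration = 60000 / 71 ms
Beats per measure (6/4) = 6
One measure = 6 × 60000 / 71 = 360000 / 71 ms
2 measures = 2 × 360000 / 71 = 720000 / 71
= 10140.8 ms


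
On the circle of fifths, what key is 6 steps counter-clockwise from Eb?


Each counter-clockwise step moves down a perfect 5th (= up a perfect 4th)
From Eb: Eb → Ab → Db → F#/Gb → B → E → A
= A


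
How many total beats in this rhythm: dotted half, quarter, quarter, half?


Beat values:
  dotted half = 3 beats
  quarter = 1 beat
  quarter = 1 beat
  half = 2 beats
Sum = 3 + 1 + 1 + 2
= 7 beats


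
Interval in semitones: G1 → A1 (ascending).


Solution.
Absolute semitone position = octave×12 + chromatic position
G1: 1×12 + 7 = 19
A1: 1×12 + 9 = 21
Difference = 21 - 19 = 2
= 2 semitones


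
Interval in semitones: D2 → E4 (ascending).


Step by step:
Absolute semitone position = octave×12 + chromatic position
D2: 2×12 + 2 = 26
E4: 4×12 + 4 = 52
Difference = 52 - 26 = 26
= 26 semitones


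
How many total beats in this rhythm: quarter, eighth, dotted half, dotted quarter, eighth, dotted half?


Step by step:
Beat values:
  quarter = 1 beat
  eighth = 0.5 beats
  dotted half = 3 beats
  dotted quarter = 1.5 beats
  eighth = 0.5 beats
  dotted half = 3 beats
Sum = 1 + 0.5 + 3 + 1.5 + 0.5 + 3
= 9.5 beats


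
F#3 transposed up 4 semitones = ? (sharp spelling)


Reasoning:
F#3: chromatic position 6 in octave 3 → absolute = 3×12 + 6 = 42
Transpose up 4: 42 + 4 = 46
46 = 3×12 + 10 → A# in octave 3
Result = A#3


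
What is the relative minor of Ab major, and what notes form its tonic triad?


Let's work it out.
The relative minor shares the major's key signature and starts on its 6th degree
6th degree = a major 6th above the tonic; a major 6th above Ab is F
→ relative minor of Ab major is F minor
Tonic triad of F minor = root + minor 3rd + perfect 5th = F Ab C
= F minor; triad = F Ab C


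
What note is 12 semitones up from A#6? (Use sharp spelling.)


Step by step:
A#6: chromatic position 10 in octave 6 → absolute = 6×12 + 10 = 82
Transpose up 12: 82 + 12 = 94
94 = 7×12 + 10 → A# in octave 7
Result = A#7


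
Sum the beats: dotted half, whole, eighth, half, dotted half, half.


Working:
Beat values:
  dotted half = 3 beats
  whole = 4 beats
  eighth = 0.5 beats
  half = 2 beats
  dotted half = 3 beats
  half = 2 beats
Sum = 3 + 4 + 0.5 + 2 + 3 + 2
= 14.5 beats


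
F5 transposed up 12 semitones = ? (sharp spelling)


Working:
F5: chromatic position 5 in octave 5 → absolute = 5×12 + 5 = 65
Transpose up 12: 65 + 12 = 77
77 = 6×12 + 5 → F in octave 6
Result = F6


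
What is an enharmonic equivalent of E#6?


Enharmonic notes sound the same pitch but are spelled with different letter names
E# and F name the same pitch class
= F6


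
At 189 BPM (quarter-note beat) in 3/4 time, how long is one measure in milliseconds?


Reasoning:
Quarter-note beat duration = 60000 / 189 ms
Beats per measure (3/4) = 3
One measure = 3 × 60000 / 189 = 180000 / 189 ms
= 952.4 ms


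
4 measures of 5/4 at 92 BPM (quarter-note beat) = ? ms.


Quarter-note beat duration = 60000 / 92 ms
Beats per measure (5/4) = 5
One measure = 5 × 60000 / 92 = 300000 / 92 ms
4 measures = 4 × 300000 / 92 = 1200000 / 92
= 13043.5 ms


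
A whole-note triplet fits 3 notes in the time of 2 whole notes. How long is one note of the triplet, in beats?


Let's work it out.
Triplet: 3 notes occupy the space of 2 whole notes
Space = 2 × 4 = 8 beats
Each triplet note = 8 / 3 = 8/3 beats
= 8/3 beats


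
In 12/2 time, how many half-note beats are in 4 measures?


Working:
Time signature 12/2: the bottom number 2 means the half note gets one count
The top number 12 means 12 half-note beats per measure
Total = 12 × 4 measures
= 48 half-note beats


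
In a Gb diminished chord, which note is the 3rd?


Reasoning:
Diminished triad = root + minor 3rd (3 semitones) + diminished 5th (6 semitones)
A triad on Gb stacks thirds, so the chord tones use letter names G-B-D
Root: Gb
Minor 3rd above Gb: Bbb
Diminished 5th above Gb: Dbb
The 3rd = Bbb


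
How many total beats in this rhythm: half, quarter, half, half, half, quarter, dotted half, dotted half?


Reasoning:
Beat values:
  half = 2 beats
  quarter = 1 beat
  half = 2 beats
  half = 2 beats
  half = 2 beats
  quarter = 1 beat
  dotted half = 3 beats
  dotted half = 3 beats
Sum = 2 + 1 + 2 + 2 + 2 + 1 + 3 + 3
= 16 beats


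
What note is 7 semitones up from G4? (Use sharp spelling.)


Working:
G4: chromatic position 7 in octave 4 → absolute = 4×12 + 7 = 55
Transpose up 7: 55 + 7 = 62
62 = 5×12 + 2 → D in octave 5
Result = D5


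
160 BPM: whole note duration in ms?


One quarter-note beat = 60000 / BPM = 60000 / 160 ms
Whole note = 4 × quarter note
Duration = 4 × 60000 / 160 = 240000 / 160
= 1500.0 ms


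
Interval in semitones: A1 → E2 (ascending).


Working:
Absolute semitone position = octave×12 + chromatic position
A1: 1×12 + 9 = 21
E2: 2×12 + 4 = 28
Difference = 28 - 21 = 7
= 7 semitones


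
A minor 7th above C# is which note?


A 7th spans 7 letter names, so from C we land on B
A minor 7th = 10 semitones above C#
Spell B at that pitch: B
= B


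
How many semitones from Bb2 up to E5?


Reasoning:
Absolute semitone position = octave×12 + chromatic position
Bb2: 2×12 + 10 = 34
E5: 5×12 + 4 = 64
Difference = 64 - 34 = 30
= 30 semitones


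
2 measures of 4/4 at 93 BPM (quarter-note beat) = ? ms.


Working:
Quarter-note beat duration = 60000 / 93 ms
Beats per measure (4/4) = 4
One measure = 4 × 60000 / 93 = 240000 / 93 ms
2 measures = 2 × 240000 / 93 = 480000 / 93
= 5161.3 ms


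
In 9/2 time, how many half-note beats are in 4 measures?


Time signature 9/2: the bottom number 2 means the half note gets one count
The top number 9 means 9 half-note beats per measure
Total = 9 × 4 measures
= 36 half-note beats


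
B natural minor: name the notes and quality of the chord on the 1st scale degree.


Solution.
B natural minor scale: B C# D E F# G A
Diatonic triad on degree 1 stacks scale notes 1, 3, 5: B D F#
B→D = 3 semitones; B→F# = 7 semitones → minor triad
= B D F# (minor)


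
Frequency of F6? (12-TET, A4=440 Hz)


f = 440 × 2^(n/12) where n = semitones from A4
F6: 20 semitones from A4
f = 440 × 2^(20/12)
f = 1396.91 Hz


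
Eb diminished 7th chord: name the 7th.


Let's work it out.
Diminished 7th chord = root + minor 3rd + diminished 5th + diminished 7th
Seventh chords stack in thirds, so the letter names are E-G-B-D
Root: Eb
Minor 3rd above Eb: Gb
Diminished 5th above Eb: Bbb
Diminished 7th above Eb: Dbb
The 7th = Dbb


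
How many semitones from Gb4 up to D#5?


Step by step:
Absolute semitone position = octave×12 + chromatic position
Gb4: 4×12 + 6 = 54
D#5: 5×12 + 3 = 63
Difference = 63 - 54 = 9
= 9 semitones


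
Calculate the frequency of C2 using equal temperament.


f = 440 × 2^(n/12) where n = semitones from A4
C2: -33 semitones from A4
f = 440 × 2^(-33/12)
f = 65.41 Hz


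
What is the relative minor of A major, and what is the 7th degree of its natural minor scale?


Working:
The relative minor shares the major's key signature and starts on its 6th degree
6th degree = a major 6th above the tonic; a major 6th above A is F#
→ relative minor of A major is F# minor
F# natural minor scale: F# G# A B C# D E
= F# minor; 7th degree = E


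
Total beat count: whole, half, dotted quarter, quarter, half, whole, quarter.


Reasoning:
Beat values:
  whole = 4 beats
  half = 2 beats
  dotted quarter = 1.5 beats
  quarter = 1 beat
  half = 2 beats
  whole = 4 beats
  quarter = 1 beat
Sum = 4 + 2 + 1.5 + 1 + 2 + 4 + 1
= 15.5 beats


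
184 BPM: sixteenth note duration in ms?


One quarter-note beat = 60000 / BPM = 60000 / 184 ms
Sixteenth note = 1/4 × quarter note
Duration = 1/4 × 60000 / 184 = 15000 / 184
= 81.5 ms


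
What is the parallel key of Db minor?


Solution.
Parallel keys share the same tonic but differ in mode
Db minor → parallel is Db major
= Db major


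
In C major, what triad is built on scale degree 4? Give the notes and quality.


Working:
C major scale: C D E F G A B
Diatonic triad on degree 4 stacks scale notes 4, 6, 1: F A C
F→A = 4 semitones; F→C = 7 semitones → major triad
= F A C (major)


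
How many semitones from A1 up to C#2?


Let's work it out.
Absolute semitone position = octave×12 + chromatic position
A1: 1×12 + 9 = 21
C#2: 2×12 + 1 = 25
Difference = 25 - 21 = 4
= 4 semitones


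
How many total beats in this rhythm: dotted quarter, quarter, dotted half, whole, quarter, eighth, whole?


Reasoning:
Beat values:
  dotted quarter = 1.5 beats
  quarter = 1 beat
  dotted half = 3 beats
  whole = 4 beats
  quarter = 1 beat
  eighth = 0.5 beats
  whole = 4 beats
Sum = 1.5 + 1 + 3 + 4 + 1 + 0.5 + 4
= 15 beats


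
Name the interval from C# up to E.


Solution.
Letter names: C → E spans 3 letter names → a 3rd
Semitones: C# → E = 3 half-steps
A 3rd of 3 semitones is a minor 3rd
= minor 3rd


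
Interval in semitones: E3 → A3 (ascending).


Solution.
Absolute semitone position = octave×12 + chromatic position
E3: 3×12 + 4 = 40
A3: 3×12 + 9 = 45
Difference = 45 - 40 = 5
= 5 semitones


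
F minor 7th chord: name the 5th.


Minor 7th chord = root + minor 3rd + perfect 5th + minor 7th
Seventh chords stack in thirds, so the letter names are F-A-C-E
Root: F
Minor 3rd above F: Ab
Perfect 5th above F: C
Minor 7th above F: Eb
The 5th = C


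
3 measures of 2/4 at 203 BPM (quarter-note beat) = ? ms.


Reasoning:
Quarter-note beat duration = 60000 / 203 ms
Beats per measure (2/4) = 2
One measure = 2 × 60000 / 203 = 120000 / 203 ms
3 measures = 3 × 120000 / 203 = 360000 / 203
= 1773.4 ms


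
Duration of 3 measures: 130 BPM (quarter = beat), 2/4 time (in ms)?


Working:
Quarter-note beat duration = 60000 / 130 ms
Beats per measure (2/4) = 2
One measure = 2 × 60000 / 130 = 120000 / 130 ms
3 measures = 3 × 120000 / 130 = 360000 / 130
= 2769.2 ms


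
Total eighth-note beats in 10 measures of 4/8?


Time signature 4/8: the bottom number 8 means the eighth note gets one count
The top number 4 means 4 eighth-note beats per measure
Total = 4 × 10 measures
= 40 eighth-note beats


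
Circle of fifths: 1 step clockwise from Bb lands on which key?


Step by step:
Each clockwise step on the circle of fifths moves up a perfect 5th
From Bb: Bb → F
= F


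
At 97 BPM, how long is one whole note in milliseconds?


Let's work it out.
One quarter-note beat = 60000 / BPM = 60000 / 97 ms
Whole note = 4 × quarter note
Duration = 4 × 60000 / 97 = 240000 / 97
= 2474.2 ms


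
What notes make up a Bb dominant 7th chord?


Reasoning:
Dominant 7th chord = root + major 3rd + perfect 5th + minor 7th
Seventh chords stack in thirds, so the letter names are B-D-F-A
Root: Bb
Major 3rd above Bb: D
Perfect 5th above Bb: F
Minor 7th above Bb: Ab
Chord = Bb D F Ab


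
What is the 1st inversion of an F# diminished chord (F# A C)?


Root position: F# A C
1st inversion: move root up an octave
Bass note: A
Notes (bottom to top) = A C F#


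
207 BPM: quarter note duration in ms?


One quarter-note beat = 60000 / BPM = 60000 / 207 ms
Duration = 60000 / 207
= 289.9 ms


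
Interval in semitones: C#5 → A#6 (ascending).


Step by step:
Absolute semitone position = octave×12 + chromatic position
C#5: 5×12 + 1 = 61
A#6: 6×12 + 10 = 82
Difference = 82 - 61 = 21
= 21 semitones


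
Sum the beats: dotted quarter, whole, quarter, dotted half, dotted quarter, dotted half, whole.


Working:
Beat values:
  dotted quarter = 1.5 beats
  whole = 4 beats
  quarter = 1 beat
  dotted half = 3 beats
  dotted quarter = 1.5 beats
  dotted half = 3 beats
  whole = 4 beats
Sum = 1.5 + 4 + 1 + 3 + 1.5 + 3 + 4
= 18 beats


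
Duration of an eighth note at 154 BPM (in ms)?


Reasoning:
One quarter-note beat = 60000 / BPM = 60000 / 154 ms
Eighth note = 1/2 × quarter note
Duration = 1/2 × 60000 / 154 = 30000 / 154
= 194.8 ms


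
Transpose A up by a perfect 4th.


Reasoning:
perfect 4th: 4 letter names, 5 semitones
Letter: A + 3 → D
Pitch: A + 5 semitones, spelled as a D → D
= D


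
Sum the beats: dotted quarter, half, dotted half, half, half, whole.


Reasoning:
Beat values:
  dotted quarter = 1.5 beats
  half = 2 beats
  dotted half = 3 beats
  half = 2 beats
  half = 2 beats
  whole = 4 beats
Sum = 1.5 + 2 + 3 + 2 + 2 + 4
= 14.5 beats


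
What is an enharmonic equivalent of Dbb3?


Solution.
Enharmonic notes sound the same pitch but are spelled with different letter names
Dbb and C name the same pitch class
= C3


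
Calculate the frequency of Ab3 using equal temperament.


f = 440 × 2^(n/12) where n = semitones from A4
Ab3: -13 semitones from A4
f = 440 × 2^(-13/12)
f = 207.65 Hz


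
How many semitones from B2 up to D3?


Absolute semitone position = octave×12 + chromatic position
B2: 2×12 + 11 = 35
D3: 3×12 + 2 = 38
Difference = 38 - 35 = 3
= 3 semitones


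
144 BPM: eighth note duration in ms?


Reasoning:
One quarter-note beat = 60000 / BPM = 60000 / 144 ms
Eighth note = 1/2 × quarter note
Duration = 1/2 × 60000 / 144 = 30000 / 144
= 208.3 ms


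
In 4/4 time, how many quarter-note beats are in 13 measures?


Let's work it out.
Time signature 4/4: the bottom number 4 means the quarter note gets one count
The top number 4 means 4 quarter-note beats per measure
Total = 4 × 13 measures
= 52 quarter-note beats


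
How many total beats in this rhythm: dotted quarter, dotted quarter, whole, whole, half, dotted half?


Beat values:
  dotted quarter = 1.5 beats
  dotted quarter = 1.5 beats
  whole = 4 beats
  whole = 4 beats
  half = 2 beats
  dotted half = 3 beats
Sum = 1.5 + 1.5 + 4 + 4 + 2 + 3
= 16 beats


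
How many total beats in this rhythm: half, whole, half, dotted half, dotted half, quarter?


Step by step:
Beat values:
  half = 2 beats
  whole = 4 beats
  half = 2 beats
  dotted half = 3 beats
  dotted half = 3 beats
  quarter = 1 beat
Sum = 2 + 4 + 2 + 3 + 3 + 1
= 15 beats


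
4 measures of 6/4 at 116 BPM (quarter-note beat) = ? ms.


Working:
Quarter-note beat duration = 60000 / 116 ms
Beats per measure (6/4) = 6
One measure = 6 × 60000 / 116 = 360000 / 116 ms
4 measures = 4 × 360000 / 116 = 1440000 / 116
= 12413.8 ms


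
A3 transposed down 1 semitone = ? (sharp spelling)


A3: chromatic position 9 in octave 3 → absolute = 3×12 + 9 = 45
Transpose down 1: 45 - 1 = 44
44 = 3×12 + 8 → G# in octave 3
Result = G#3


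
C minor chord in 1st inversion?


Working:
Root position: C Eb G
1st inversion: move root up an octave
Bass note: Eb
Notes (bottom to top) = Eb G C


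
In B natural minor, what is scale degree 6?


Working:
Natural minor scale pattern: W-H-W-W-H-W-W (2-1-2-2-1-2-2 semitones)
Starting from B:
  B + 2 semitones → C#
  C# + 1 semitone → D
  D + 2 semitones → E
  E + 2 semitones → F#
  F# + 1 semitone → G
  G + 2 semitones → A
  A + 2 semitones → B
Scale: B C# D E F# G A
Degree 6 = G


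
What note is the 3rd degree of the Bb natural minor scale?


Let's work it out.
Natural minor scale pattern: W-H-W-W-H-W-W (2-1-2-2-1-2-2 semitones)
Starting from Bb:
  Bb + 2 semitones → C
  C + 1 semitone → Db
  Db + 2 semitones → Eb
  Eb + 2 semitones → F
  F + 1 semitone → Gb
  Gb + 2 semitones → Ab
  Ab + 2 semitones → Bb
Scale: Bb C Db Eb F Gb Ab
Degree 3 = Db


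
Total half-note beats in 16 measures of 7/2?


Time signature 7/2: the bottom number 2 means the half note gets one count
The top number 7 means 7 half-note beats per measure
Total = 7 × 16 measures
= 112 half-note beats


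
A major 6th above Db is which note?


Working:
A 6th spans 6 letter names, so from D we land on B
A major 6th = 9 semitones above Db
Spell B at that pitch: Bb
= Bb


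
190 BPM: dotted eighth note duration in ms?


Let's work it out.
One quarter-note beat = 60000 / BPM = 60000 / 190 ms
Dotted eighth note = 3/4 × quarter note
Duration = 3/4 × 60000 / 190 = 45000 / 190
= 236.8 ms


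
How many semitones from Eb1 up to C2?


Reasoning:
Absolute semitone position = octave×12 + chromatic position
Eb1: 1×12 + 3 = 15
C2: 2×12 + 0 = 24
Difference = 24 - 15 = 9
= 9 semitones


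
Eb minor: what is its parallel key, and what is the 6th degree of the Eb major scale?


Parallel keys share the same tonic but differ in mode
Eb minor → parallel is Eb major
Eb major scale: Eb F G Ab Bb C D
= Eb major; 6th degree = C


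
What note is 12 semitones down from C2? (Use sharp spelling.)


C2: chromatic position 0 in octave 2 → absolute = 2×12 + 0 = 24
Transpose down 12: 24 - 12 = 12
12 = 1×12 + 0 → C in octave 1
Result = C1


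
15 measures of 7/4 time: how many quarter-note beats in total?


Let's work it out.
Time signature 7/4: the bottom number 4 means the quarter note gets one count
The top number 7 means 7 quarter-note beats per measure
Total = 7 × 15 measures
= 105 quarter-note beats


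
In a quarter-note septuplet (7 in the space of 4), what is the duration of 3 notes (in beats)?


Reasoning:
Septuplet: 7 notes occupy the space of 4 quarter notes
Space = 4 × 1 = 4 beats
Each septuplet note = 4 / 7 = 4/7 beats
3 notes = 3 × 4/7 = 12/7
= 12/7 beats


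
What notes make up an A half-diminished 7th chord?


Step by step:
Half-diminished 7th chord = root + minor 3rd + diminished 5th + minor 7th
Seventh chords stack in thirds, so the letter names are A-C-E-G
Root: A
Minor 3rd above A: C
Diminished 5th above A: Eb
Minor 7th above A: G
Chord = A C Eb G


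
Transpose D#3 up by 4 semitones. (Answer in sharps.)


Reasoning:
D#3: chromatic position 3 in octave 3 → absolute = 3×12 + 3 = 39
Transpose up 4: 39 + 4 = 43
43 = 3×12 + 7 → G in octave 3
Result = G3


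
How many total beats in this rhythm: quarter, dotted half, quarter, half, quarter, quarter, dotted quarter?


Solution.
Beat values:
  quarter = 1 beat
  dotted half = 3 beats
  quarter = 1 beat
  half = 2 beats
  quarter = 1 beat
  quarter = 1 beat
  dotted quarter = 1.5 beats
Sum = 1 + 3 + 1 + 2 + 1 + 1 + 1.5
= 10.5 beats


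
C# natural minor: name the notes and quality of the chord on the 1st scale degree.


Let's work it out.
C# natural minor scale: C# D# E F# G# A B
Diatonic triad on degree 1 stacks scale notes 1, 3, 5: C# E G#
C#→E = 3 semitones; C#→G# = 7 semitones → minor triad
= C# E G# (minor)


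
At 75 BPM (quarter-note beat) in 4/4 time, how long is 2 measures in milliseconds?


Working:
Quarter-note beat duration = 60000 / 75 ms
Beats per measure (4/4) = 4
One measure = 4 × 60000 / 75 = 240000 / 75 ms
2 measures = 2 × 240000 / 75 = 480000 / 75
= 6400.0 ms


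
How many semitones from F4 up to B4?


Let's work it out.
Absolute semitone position = octave×12 + chromatic position
F4: 4×12 + 5 = 53
B4: 4×12 + 11 = 59
Difference = 59 - 53 = 6
= 6 semitones


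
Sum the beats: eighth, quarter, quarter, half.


Reasoning:
Beat values:
  eighth = 0.5 beats
  quarter = 1 beat
  quarter = 1 beat
  half = 2 beats
Sum = 0.5 + 1 + 1 + 2
= 4.5 beats


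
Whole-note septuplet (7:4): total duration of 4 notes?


Reasoning:
Septuplet: 7 notes occupy the space of 4 whole notes
Space = 4 × 4 = 16 beats
Each septuplet note = 16 / 7 = 16/7 beats
4 notes = 4 × 16/7 = 64/7
= 64/7 beats


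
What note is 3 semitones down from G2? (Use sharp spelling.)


Solution.
G2: chromatic position 7 in octave 2 → absolute = 2×12 + 7 = 31
Transpose down 3: 31 - 3 = 28
28 = 2×12 + 4 → E in octave 2
Result = E2


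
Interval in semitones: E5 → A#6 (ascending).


Reasoning:
Absolute semitone position = octave×12 + chromatic position
E5: 5×12 + 4 = 64
A#6: 6×12 + 10 = 82
Difference = 82 - 64 = 18
= 18 semitones


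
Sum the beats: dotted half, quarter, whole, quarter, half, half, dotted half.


Solution.
Beat values:
  dotted half = 3 beats
  quarter = 1 beat
  whole = 4 beats
  quarter = 1 beat
  half = 2 beats
  half = 2 beats
  dotted half = 3 beats
Sum = 3 + 1 + 4 + 1 + 2 + 2 + 3
= 16 beats


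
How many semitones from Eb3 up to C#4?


Solution.
Absolute semitone position = octave×12 + chromatic position
Eb3: 3×12 + 3 = 39
C#4: 4×12 + 1 = 49
Difference = 49 - 39 = 10
= 10 semitones


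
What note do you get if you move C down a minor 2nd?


minor 2nd: 2 letter names, 1 semitones
Letter: C - 1 → B
Pitch: C - 1 semitones, spelled as a B → B
= B


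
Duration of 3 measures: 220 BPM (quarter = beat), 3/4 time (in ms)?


Quarter-note beat duration = 60000 / 220 ms
Beats per measure (3/4) = 3
One measure = 3 × 60000 / 220 = 180000 / 220 ms
3 measures = 3 × 180000 / 220 = 540000 / 220
= 2454.5 ms


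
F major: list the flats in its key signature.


Flat major keys: C(0), F(1), Bb(2), Eb(3), Ab(4), Db(5), Gb(6), Cb(7)
F major has 1 flat
Order of flats: Bb Eb Ab Db Gb Cb Fb → first 1: Bb
= Bb


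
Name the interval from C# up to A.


Step by step:
Letter names: C → A spans 6 letter names → a 6th
Semitones: C# → A = 8 half-steps
A 6th of 8 semitones is a minor 6th
= minor 6th


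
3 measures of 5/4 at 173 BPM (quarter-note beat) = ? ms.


Quarter-note beat duration = 60000 / 173 ms
Beats per measure (5/4) = 5
One measure = 5 × 60000 / 173 = 300000 / 173 ms
3 measures = 3 × 300000 / 173 = 900000 / 173
= 5202.3 ms


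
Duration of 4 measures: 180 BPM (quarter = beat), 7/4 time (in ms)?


Reasoning:
Quarter-note beat duration = 60000 / 180 ms
Beats per measure (7/4) = 7
One measure = 7 × 60000 / 180 = 420000 / 180 ms
4 measures = 4 × 420000 / 180 = 1680000 / 180
= 9333.3 ms


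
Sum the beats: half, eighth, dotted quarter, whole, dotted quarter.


Solution.
Beat values:
  half = 2 beats
  eighth = 0.5 beats
  dotted quarter = 1.5 beats
  whole = 4 beats
  dotted quarter = 1.5 beats
Sum = 2 + 0.5 + 1.5 + 4 + 1.5
= 9.5 beats


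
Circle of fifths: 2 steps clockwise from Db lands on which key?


Let's work it out.
Each clockwise step on the circle of fifths moves up a perfect 5th
From Db: Db → Ab → Eb
= Eb


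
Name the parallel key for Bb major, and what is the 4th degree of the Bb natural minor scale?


Solution.
Parallel keys share the same tonic but differ in mode
Bb major → parallel is Bb minor
Bb natural minor scale: Bb C Db Eb F Gb Ab
= Bb minor; 4th degree = Eb


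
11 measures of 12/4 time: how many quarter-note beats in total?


Let's work it out.
Time signature 12/4: the bottom number 4 means the quarter note gets one count
The top number 12 means 12 quarter-note beats per measure
Total = 12 × 11 measures
= 132 quarter-note beats


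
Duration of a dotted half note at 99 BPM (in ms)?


Solution.
One quarter-note beat = 60000 / BPM = 60000 / 99 ms
Dotted half note = 3 × quarter note
Duration = 3 × 60000 / 99 = 180000 / 99
= 1818.2 ms


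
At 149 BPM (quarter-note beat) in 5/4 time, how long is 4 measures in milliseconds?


Quarter-note beat duration = 60000 / 149 ms
Beats per measure (5/4) = 5
One measure = 5 × 60000 / 149 = 300000 / 149 ms
4 measures = 4 × 300000 / 149 = 1200000 / 149
= 8053.7 ms


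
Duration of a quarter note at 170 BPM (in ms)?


Solution.
One quarter-note beat = 60000 / BPM = 60000 / 170 ms
Duration = 60000 / 170
= 352.9 ms


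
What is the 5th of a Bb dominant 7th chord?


Solution.
Dominant 7th chord = root + major 3rd + perfect 5th + minor 7th
Seventh chords stack in thirds, so the letter names are B-D-F-A
Root: Bb
Major 3rd above Bb: D
Perfect 5th above Bb: F
Minor 7th above Bb: Ab
The 5th = F


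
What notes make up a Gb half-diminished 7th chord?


Let's work it out.
Half-diminished 7th chord = root + minor 3rd + diminished 5th + minor 7th
Seventh chords stack in thirds, so the letter names are G-B-D-F
Root: Gb
Minor 3rd above Gb: Bbb
Diminished 5th above Gb: Dbb
Minor 7th above Gb: Fb
Chord = Gb Bbb Dbb Fb


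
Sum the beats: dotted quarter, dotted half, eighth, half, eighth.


Solution.
Beat values:
  dotted quarter = 1.5 beats
  dotted half = 3 beats
  eighth = 0.5 beats
  half = 2 beats
  eighth = 0.5 beats
Sum = 1.5 + 3 + 0.5 + 2 + 0.5
= 7.5 beats


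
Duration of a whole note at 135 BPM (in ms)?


Step by step:
One quarter-note beat = 60000 / BPM = 60000 / 135 ms
Whole note = 4 × quarter note
Duration = 4 × 60000 / 135 = 240000 / 135
= 1777.8 ms


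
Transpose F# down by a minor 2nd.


Step by step:
minor 2nd: 2 letter names, 1 semitones
Letter: F - 1 → E
Pitch: F# - 1 semitones, spelled as an E → E#
= E#


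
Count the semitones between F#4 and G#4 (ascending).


Absolute semitone position = octave×12 + chromatic position
F#4: 4×12 + 6 = 54
G#4: 4×12 + 8 = 56
Difference = 56 - 54 = 2
= 2 semitones


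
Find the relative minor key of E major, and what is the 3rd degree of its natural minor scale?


The relative minor shares the major's key signature and starts on its 6th degree
6th degree = a major 6th above the tonic; a major 6th above E is C#
→ relative minor of E major is C# minor
C# natural minor scale: C# D# E F# G# A B
= C# minor; 3rd degree = E


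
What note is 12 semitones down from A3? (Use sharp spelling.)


Step by step:
A3: chromatic position 9 in octave 3 → absolute = 3×12 + 9 = 45
Transpose down 12: 45 - 12 = 33
33 = 2×12 + 9 → A in octave 2
Result = A2


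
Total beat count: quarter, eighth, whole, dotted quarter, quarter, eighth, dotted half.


Working:
Beat values:
  quarter = 1 beat
  eighth = 0.5 beats
  whole = 4 beats
  dotted quarter = 1.5 beats
  quarter = 1 beat
  eighth = 0.5 beats
  dotted half = 3 beats
Sum = 1 + 0.5 + 4 + 1.5 + 1 + 0.5 + 3
= 11.5 beats


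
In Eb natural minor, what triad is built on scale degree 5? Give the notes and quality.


Eb natural minor scale: Eb F Gb Ab Bb Cb Db
Diatonic triad on degree 5 stacks scale notes 5, 7, 2: Bb Db F
Bb→Db = 3 semitones; Bb→F = 7 semitones → minor triad
= Bb Db F (minor)
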